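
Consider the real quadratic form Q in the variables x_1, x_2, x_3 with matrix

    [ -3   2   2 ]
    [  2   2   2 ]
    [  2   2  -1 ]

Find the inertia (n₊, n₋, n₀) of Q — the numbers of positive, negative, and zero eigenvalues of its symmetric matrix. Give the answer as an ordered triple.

Applying the same elementary operations to the rows and columns of A produces a congruent diagonal matrix with entries -3, 10/3, -3.
Counting signs: 1 positive, 2 negative.

(1, 2, 0)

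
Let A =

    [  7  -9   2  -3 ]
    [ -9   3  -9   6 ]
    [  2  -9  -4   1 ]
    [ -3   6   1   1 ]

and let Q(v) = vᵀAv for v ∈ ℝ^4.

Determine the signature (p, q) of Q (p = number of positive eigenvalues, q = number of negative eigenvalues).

(2, 1)

Symmetric row and column elimination reduces A to a congruent diagonal form with pivots 7, -60/7, 1/4, 0.
So there are 2 positive, 1 negative, 1 zero pivots.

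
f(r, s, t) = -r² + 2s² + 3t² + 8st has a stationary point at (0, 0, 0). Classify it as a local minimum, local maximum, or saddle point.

saddle point

The Hessian at the origin is H = [[-2, 0, 0], [0, 4, 8], [0, 8, 6]].
An LDLᵀ factorisation of H has diagonal entries -2, 4, -10.
Counting signs: 1 positive, 2 negative.
H is indefinite, so the origin is a saddle point.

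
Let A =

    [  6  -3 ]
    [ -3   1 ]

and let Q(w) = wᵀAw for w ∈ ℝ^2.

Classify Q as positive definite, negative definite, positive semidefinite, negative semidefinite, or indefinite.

indefinite

For the 2×2 matrix [[6, -3], [-3, 1]]: det = 6·1 − (-3)² = -3, trace = 7.
det < 0 so the eigenvalues have opposite signs; the form is indefinite.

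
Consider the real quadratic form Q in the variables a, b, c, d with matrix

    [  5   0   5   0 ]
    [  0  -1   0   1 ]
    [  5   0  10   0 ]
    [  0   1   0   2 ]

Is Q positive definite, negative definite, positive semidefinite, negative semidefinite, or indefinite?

Symmetric row and column elimination reduces A to a congruent diagonal form with pivots 5, -1, 5, 3.
That gives 3 positive, 1 negative pivots.
Hence Q is indefinite.

indefinite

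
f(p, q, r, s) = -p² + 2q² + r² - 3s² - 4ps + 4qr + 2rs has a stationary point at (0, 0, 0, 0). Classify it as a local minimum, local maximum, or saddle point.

saddle point

The Hessian at the origin is H = [[-2, 0, 0, -4], [0, 4, 4, 0], [0, 4, 2, 2], [-4, 0, 2, -6]].
An LDLᵀ factorisation of H has diagonal entries -2, 4, -2, 4.
Counting signs: 2 positive, 2 negative.
H is indefinite, so the origin is a saddle point.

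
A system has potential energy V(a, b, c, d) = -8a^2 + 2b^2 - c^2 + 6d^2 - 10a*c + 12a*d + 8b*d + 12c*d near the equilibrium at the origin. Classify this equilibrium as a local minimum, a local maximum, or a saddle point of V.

saddle point

The Hessian at the origin is H = [[-16, 0, -10, 12], [0, 4, 0, 8], [-10, 0, -2, 12], [12, 8, 12, 12]].
Applying the same elementary operations to the rows and columns of H produces a congruent diagonal matrix with entries -16, 4, 17/4, 4/17.
That gives 3 positive, 1 negative pivots.
H is indefinite, so the origin is a saddle point.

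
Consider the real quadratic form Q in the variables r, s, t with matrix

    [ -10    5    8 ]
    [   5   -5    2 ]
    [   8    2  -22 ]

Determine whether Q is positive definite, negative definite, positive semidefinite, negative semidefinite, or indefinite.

Symmetric row and column elimination reduces A to a congruent diagonal form with pivots -10, -5/2, -6/5.
So there are 3 negative pivots.
Hence Q is negative definite.

negative definite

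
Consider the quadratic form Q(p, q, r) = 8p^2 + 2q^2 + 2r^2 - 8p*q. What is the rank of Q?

2

The symmetric matrix is A = [[8, -4, 0], [-4, 2, 0], [0, 0, 2]].
Applying the same elementary operations to the rows and columns of A produces a congruent diagonal matrix with entries 8, 0, 2.
Counting signs: 2 positive, 1 zero.
The rank is the number of nonzero pivots: 2.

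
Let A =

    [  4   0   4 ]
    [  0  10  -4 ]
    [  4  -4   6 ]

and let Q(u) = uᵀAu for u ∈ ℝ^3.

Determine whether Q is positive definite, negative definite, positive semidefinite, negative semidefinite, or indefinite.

positive definite

Leading principal minors: Δ_1 = 4, Δ_2 = 40, Δ_3 = 16.
All leading principal minors are positive, so by Sylvester's criterion Q is positive definite.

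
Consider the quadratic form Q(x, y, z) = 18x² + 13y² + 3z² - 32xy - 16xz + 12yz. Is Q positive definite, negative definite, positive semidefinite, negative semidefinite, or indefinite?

The symmetric matrix is A = [[18, -16, -8], [-16, 13, 6], [-8, 6, 3]].
Applying the same elementary operations to the rows and columns of A produces a congruent diagonal matrix with entries 18, -11/9, 5/11.
So there are 2 positive, 1 negative pivots.
Hence Q is indefinite.

indefinite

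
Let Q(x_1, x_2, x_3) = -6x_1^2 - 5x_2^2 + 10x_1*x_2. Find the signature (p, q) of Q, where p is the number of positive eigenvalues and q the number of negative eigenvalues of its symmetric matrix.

Write A = [[-6, 5, 0], [5, -5, 0], [0, 0, 0]].
Applying the same elementary operations to the rows and columns of A produces a congruent diagonal matrix with entries -6, -5/6, 0.
So there are 2 negative, 1 zero pivots.

(0, 2)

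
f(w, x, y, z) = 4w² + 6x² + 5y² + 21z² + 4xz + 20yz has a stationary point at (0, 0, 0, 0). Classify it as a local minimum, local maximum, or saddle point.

The Hessian at the origin is H = [[8, 0, 0, 0], [0, 12, 0, 4], [0, 0, 10, 20], [0, 4, 20, 42]].
An LDLᵀ factorisation of H has diagonal entries 8, 12, 10, 2/3.
Counting signs: 4 positive.
H is positive definite, so the origin is a strict local minimum.

local minimum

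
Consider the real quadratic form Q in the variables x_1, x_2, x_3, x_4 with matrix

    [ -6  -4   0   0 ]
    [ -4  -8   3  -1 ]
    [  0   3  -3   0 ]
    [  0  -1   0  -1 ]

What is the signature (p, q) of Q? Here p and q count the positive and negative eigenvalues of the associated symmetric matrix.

(0, 4)

An LDLᵀ factorisation of A has diagonal entries -6, -16/3, -21/16, -4/7.
That gives 4 negative pivots.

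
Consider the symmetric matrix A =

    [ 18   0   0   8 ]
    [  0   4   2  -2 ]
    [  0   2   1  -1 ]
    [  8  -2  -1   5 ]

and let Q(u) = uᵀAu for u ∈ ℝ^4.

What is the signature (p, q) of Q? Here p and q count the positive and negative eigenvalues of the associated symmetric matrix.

Congruent diagonalization of A (simultaneous row and column reduction) yields pivots 18, 4, 0, 4/9.
Counting signs: 3 positive, 1 zero.

(3, 0)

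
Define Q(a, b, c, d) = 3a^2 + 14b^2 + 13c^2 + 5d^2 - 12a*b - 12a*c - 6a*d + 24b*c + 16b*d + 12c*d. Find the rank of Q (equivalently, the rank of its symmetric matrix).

The associated matrix is A = [[3, -6, -6, -3], [-6, 14, 12, 8], [-6, 12, 13, 6], [-3, 8, 6, 5]].
Symmetric row and column elimination reduces A to a congruent diagonal form with pivots 3, 2, 1, 0.
Counting signs: 3 positive, 1 zero.
The rank is the number of nonzero pivots: 3.

3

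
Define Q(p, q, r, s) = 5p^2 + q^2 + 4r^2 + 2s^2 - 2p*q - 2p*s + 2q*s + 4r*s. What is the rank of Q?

3

The associated matrix is A = [[5, -1, 0, -1], [-1, 1, 0, 1], [0, 0, 4, 2], [-1, 1, 2, 2]].
Applying the same elementary operations to the rows and columns of A produces a congruent diagonal matrix with entries 5, 4/5, 4, 0.
That gives 3 positive, 1 zero pivots.
The rank is the number of nonzero pivots: 3.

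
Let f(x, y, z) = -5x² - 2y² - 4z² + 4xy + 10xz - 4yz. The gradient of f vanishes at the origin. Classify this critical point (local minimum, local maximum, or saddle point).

The Hessian at the origin is H = [[-10, 4, 10], [4, -4, -4], [10, -4, -8]].
Applying the same elementary operations to the rows and columns of H produces a congruent diagonal matrix with entries -10, -12/5, 2.
Counting signs: 1 positive, 2 negative.
H is indefinite, so the origin is a saddle point.

saddle point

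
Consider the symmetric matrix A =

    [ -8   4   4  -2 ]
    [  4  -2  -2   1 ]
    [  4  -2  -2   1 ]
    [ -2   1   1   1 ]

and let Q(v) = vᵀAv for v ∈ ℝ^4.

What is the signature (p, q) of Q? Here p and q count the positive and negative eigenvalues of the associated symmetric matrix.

(1, 1)

Row-reducing A symmetrically gives the diagonal entries -8, 0, 0, 3/2.
Counting signs: 1 positive, 1 negative, 2 zero.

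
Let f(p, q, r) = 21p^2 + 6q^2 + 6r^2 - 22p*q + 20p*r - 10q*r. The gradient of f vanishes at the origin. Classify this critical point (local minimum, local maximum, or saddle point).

local minimum

The Hessian at the origin is H = [[42, -22, 20], [-22, 12, -10], [20, -10, 12]].
Congruent diagonalization of H (simultaneous row and column reduction) yields pivots 42, 10/21, 2.
So there are 3 positive pivots.
H is positive definite, so the origin is a strict local minimum.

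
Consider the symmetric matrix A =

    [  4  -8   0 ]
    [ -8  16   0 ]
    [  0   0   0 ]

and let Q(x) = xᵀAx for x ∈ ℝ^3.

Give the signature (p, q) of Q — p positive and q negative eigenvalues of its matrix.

Applying the same elementary operations to the rows and columns of A produces a congruent diagonal matrix with entries 4, 0, 0.
That gives 1 positive, 2 zero pivots.

(1, 0)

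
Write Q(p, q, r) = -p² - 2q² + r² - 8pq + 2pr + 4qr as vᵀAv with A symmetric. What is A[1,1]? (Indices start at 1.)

-1

The coefficient of p² in Q is -1, and that is exactly A[1,1].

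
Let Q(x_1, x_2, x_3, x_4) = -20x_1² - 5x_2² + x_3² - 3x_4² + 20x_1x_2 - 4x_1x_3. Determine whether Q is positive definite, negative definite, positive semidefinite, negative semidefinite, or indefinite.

The symmetric matrix is A = [[-20, 10, -2, 0], [10, -5, 0, 0], [-2, 0, 1, 0], [0, 0, 0, -3]].
A is congruent to a diagonal matrix with 1 positive, 3 negative and 0 zero entries, so Q is indefinite.

indefinite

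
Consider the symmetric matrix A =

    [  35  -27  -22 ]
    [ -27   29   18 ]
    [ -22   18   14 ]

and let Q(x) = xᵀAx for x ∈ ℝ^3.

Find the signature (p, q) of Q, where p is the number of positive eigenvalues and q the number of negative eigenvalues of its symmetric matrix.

(3, 0)

Row-reducing A symmetrically gives the diagonal entries 35, 286/35, 6/143.
Counting signs: 3 positive.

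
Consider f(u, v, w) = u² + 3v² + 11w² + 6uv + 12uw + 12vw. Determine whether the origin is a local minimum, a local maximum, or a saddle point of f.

saddle point

The Hessian at the origin is H = [[2, 6, 12], [6, 6, 12], [12, 12, 22]].
Row-reducing H symmetrically gives the diagonal entries 2, -12, -2.
So there are 1 positive, 2 negative pivots.
H is indefinite, so the origin is a saddle point.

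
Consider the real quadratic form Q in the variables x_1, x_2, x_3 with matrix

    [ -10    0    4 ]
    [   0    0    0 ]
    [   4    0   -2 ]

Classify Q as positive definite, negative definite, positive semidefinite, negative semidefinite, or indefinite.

Applying the same elementary operations to the rows and columns of A produces a congruent diagonal matrix with entries -10, 0, -2/5.
That gives 2 negative, 1 zero pivots.
Hence Q is negative semidefinite.

negative semidefinite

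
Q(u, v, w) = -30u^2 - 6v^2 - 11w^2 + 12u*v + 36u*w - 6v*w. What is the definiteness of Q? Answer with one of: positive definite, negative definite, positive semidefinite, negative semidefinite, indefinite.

The symmetric matrix of Q is A = [[-30, 6, 18], [6, -6, -3], [18, -3, -11]].
Leading principal minors: Δ_1 = -30, Δ_2 = 144, Δ_3 = -18.
The signs alternate starting with Δ_1 < 0, so by Sylvester's criterion Q is negative definite.

negative definite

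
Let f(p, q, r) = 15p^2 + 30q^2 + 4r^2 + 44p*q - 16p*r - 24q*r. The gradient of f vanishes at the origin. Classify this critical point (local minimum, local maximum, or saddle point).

saddle point

The Hessian at the origin is H = [[30, 44, -16], [44, 60, -24], [-16, -24, 8]].
Applying the same elementary operations to the rows and columns of H produces a congruent diagonal matrix with entries 30, -68/15, -8/17.
So there are 1 positive, 2 negative pivots.
H is indefinite, so the origin is a saddle point.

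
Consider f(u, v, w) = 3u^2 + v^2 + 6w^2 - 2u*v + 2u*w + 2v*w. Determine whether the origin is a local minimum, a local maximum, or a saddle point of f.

The Hessian at the origin is H = [[6, -2, 2], [-2, 2, 2], [2, 2, 12]].
An LDLᵀ factorisation of H has diagonal entries 6, 4/3, 6.
So there are 3 positive pivots.
H is positive definite, so the origin is a strict local minimum.

local minimum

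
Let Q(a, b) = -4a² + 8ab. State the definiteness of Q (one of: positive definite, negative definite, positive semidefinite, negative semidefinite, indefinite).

The symmetric matrix of Q is [[-4, 4], [4, 0]].
For the 2×2 matrix [[-4, 4], [4, 0]]: det = -4·0 − (4)² = -16, trace = -4.
det < 0 so the eigenvalues have opposite signs; the form is indefinite.

indefinite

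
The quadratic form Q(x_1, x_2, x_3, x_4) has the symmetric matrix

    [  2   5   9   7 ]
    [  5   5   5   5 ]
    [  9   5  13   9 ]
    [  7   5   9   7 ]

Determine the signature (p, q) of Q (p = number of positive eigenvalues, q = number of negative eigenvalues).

(2, 1)

Symmetric row and column elimination reduces A to a congruent diagonal form with pivots 2, -15/2, 40/3, 0.
So there are 2 positive, 1 negative, 1 zero pivots.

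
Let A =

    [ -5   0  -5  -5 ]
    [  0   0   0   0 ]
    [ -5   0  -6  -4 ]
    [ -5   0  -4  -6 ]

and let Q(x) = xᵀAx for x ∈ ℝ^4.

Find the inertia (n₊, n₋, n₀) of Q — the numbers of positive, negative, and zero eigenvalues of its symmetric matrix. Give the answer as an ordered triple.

Congruent diagonalization of A (simultaneous row and column reduction) yields pivots -5, 0, -1, 0.
So there are 2 negative, 2 zero pivots.

(0, 2, 2)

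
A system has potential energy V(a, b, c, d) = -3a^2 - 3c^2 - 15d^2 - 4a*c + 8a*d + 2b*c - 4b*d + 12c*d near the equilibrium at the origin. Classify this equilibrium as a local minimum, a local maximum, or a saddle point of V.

saddle point

The Hessian at the origin is H = [[-6, 0, -4, 8], [0, 0, 2, -4], [-4, 2, -6, 12], [8, -4, 12, -30]].
H is indefinite, so the origin is a saddle point.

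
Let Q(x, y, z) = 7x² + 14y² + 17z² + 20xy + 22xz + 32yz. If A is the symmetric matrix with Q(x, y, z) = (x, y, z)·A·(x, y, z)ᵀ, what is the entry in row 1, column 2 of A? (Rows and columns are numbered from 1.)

10

The coefficient of x·y in Q is 20. For a symmetric A this equals A[1,2] + A[2,1] = 2·A[1,2].
So A[1,2] = 20/2 = 10.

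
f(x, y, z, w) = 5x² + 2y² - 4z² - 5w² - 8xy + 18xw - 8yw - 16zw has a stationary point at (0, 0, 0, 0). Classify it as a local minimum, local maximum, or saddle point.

The Hessian at the origin is H = [[10, -8, 0, 18], [-8, 4, 0, -8], [0, 0, -8, -16], [18, -8, -16, -10]].
An LDLᵀ factorisation of H has diagonal entries 10, -12/5, -8, 20/3.
That gives 2 positive, 2 negative pivots.
H is indefinite, so the origin is a saddle point.

saddle point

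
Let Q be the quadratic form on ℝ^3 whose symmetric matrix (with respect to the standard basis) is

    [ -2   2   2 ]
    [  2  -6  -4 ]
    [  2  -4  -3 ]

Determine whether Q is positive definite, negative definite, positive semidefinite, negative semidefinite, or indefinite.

negative semidefinite

Applying the same elementary operations to the rows and columns of A produces a congruent diagonal matrix with entries -2, -4, 0.
That gives 2 negative, 1 zero pivots.
Hence Q is negative semidefinite.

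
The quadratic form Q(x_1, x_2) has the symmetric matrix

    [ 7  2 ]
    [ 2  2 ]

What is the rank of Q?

Congruent diagonalization of A (simultaneous row and column reduction) yields pivots 7, 10/7.
Counting signs: 2 positive.
The rank is the number of nonzero pivots: 2.

2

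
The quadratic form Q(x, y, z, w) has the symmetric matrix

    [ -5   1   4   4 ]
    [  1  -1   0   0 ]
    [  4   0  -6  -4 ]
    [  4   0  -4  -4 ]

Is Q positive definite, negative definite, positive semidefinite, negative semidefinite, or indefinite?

negative semidefinite

Symmetric row and column elimination reduces A to a congruent diagonal form with pivots -5, -4/5, -2, 0.
That gives 3 negative, 1 zero pivots.
Hence Q is negative semidefinite.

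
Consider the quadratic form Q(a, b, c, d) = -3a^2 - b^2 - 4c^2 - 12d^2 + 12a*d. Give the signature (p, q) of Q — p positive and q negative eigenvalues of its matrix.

(0, 3)

Write A = [[-3, 0, 0, 6], [0, -1, 0, 0], [0, 0, -4, 0], [6, 0, 0, -12]].
Row-reducing A symmetrically gives the diagonal entries -3, -1, -4, 0.
So there are 3 negative, 1 zero pivots.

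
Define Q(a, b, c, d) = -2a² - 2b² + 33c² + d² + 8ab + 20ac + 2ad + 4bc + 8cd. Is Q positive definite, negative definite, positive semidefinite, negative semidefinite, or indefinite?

indefinite

The symmetric matrix is A = [[-2, 4, 10, 1], [4, -2, 2, 0], [10, 2, 33, 4], [1, 0, 4, 1]].
An LDLᵀ factorisation of A has diagonal entries -2, 6, 7/3, -5/14.
That gives 2 positive, 2 negative pivots.
Hence Q is indefinite.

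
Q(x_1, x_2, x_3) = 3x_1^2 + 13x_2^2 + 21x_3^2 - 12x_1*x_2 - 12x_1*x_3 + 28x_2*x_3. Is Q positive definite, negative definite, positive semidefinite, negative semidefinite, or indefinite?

The symmetric matrix of Q is A = [[3, -6, -6], [-6, 13, 14], [-6, 14, 21]].
Leading principal minors: Δ_1 = 3, Δ_2 = 3, Δ_3 = 15.
All leading principal minors are positive, so by Sylvester's criterion Q is positive definite.

positive definite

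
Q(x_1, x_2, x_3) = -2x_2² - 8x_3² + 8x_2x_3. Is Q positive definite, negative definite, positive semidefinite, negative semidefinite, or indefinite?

negative semidefinite

Write A = [[0, 0, 0], [0, -2, 4], [0, 4, -8]].
Symmetric row and column elimination reduces A to a congruent diagonal form with pivots 0, -2, 0.
That gives 1 negative, 2 zero pivots.
Hence Q is negative semidefinite.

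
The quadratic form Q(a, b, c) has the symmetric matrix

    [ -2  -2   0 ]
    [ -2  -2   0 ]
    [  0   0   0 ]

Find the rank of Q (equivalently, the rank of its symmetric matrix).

Congruent diagonalization of A (simultaneous row and column reduction) yields pivots -2, 0, 0.
Counting signs: 1 negative, 2 zero.
The rank is the number of nonzero pivots: 1.

1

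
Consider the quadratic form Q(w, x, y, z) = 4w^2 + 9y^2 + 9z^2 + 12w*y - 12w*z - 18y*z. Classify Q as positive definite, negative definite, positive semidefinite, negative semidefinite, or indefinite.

positive semidefinite

The symmetric matrix is A = [[4, 0, 6, -6], [0, 0, 0, 0], [6, 0, 9, -9], [-6, 0, -9, 9]].
Symmetric row and column elimination reduces A to a congruent diagonal form with pivots 4, 0, 0, 0.
Counting signs: 1 positive, 3 zero.
Hence Q is positive semidefinite.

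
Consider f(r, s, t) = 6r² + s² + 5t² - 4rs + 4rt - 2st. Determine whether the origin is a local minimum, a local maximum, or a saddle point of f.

The Hessian at the origin is H = [[12, -4, 4], [-4, 2, -2], [4, -2, 10]].
An LDLᵀ factorisation of H has diagonal entries 12, 2/3, 8.
That gives 3 positive pivots.
H is positive definite, so the origin is a strict local minimum.

local minimum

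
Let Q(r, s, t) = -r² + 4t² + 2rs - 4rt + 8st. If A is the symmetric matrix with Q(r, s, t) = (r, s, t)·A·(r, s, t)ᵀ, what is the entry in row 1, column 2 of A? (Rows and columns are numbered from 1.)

The coefficient of r·s in Q is 2. For a symmetric A this equals A[1,2] + A[2,1] = 2·A[1,2].
So A[1,2] = 2/2 = 1.

1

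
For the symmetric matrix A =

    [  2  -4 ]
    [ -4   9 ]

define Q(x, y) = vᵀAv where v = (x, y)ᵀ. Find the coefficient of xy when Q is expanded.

The coefficient of xy is A[1,2] + A[2,1] = 2·(-4) = -8.

-8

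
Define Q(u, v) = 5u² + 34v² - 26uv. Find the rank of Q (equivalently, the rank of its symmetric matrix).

2

The symmetric matrix is A = [[5, -13], [-13, 34]].
Congruent diagonalization of A (simultaneous row and column reduction) yields pivots 5, 1/5.
So there are 2 positive pivots.
The rank is the number of nonzero pivots: 2.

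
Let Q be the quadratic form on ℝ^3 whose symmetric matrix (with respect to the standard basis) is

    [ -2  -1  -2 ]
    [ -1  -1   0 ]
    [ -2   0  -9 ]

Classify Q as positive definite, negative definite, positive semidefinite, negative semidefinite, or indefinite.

negative definite

An LDLᵀ factorisation of A has diagonal entries -2, -1/2, -5.
That gives 3 negative pivots.
Hence Q is negative definite.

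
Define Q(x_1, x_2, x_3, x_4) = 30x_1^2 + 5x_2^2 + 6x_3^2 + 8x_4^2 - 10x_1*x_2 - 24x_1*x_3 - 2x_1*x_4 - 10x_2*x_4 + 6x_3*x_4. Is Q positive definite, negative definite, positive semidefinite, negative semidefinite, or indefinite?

The associated matrix is A = [[30, -5, -12, -1], [-5, 5, 0, -5], [-12, 0, 6, 3], [-1, -5, 3, 8]].
Row-reducing A symmetrically gives the diagonal entries 30, 25/6, 6/25, 3/2.
Counting signs: 4 positive.
Hence Q is positive definite.

positive definite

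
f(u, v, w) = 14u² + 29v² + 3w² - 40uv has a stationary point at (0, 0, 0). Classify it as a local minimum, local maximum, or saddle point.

The Hessian at the origin is H = [[28, -40, 0], [-40, 58, 0], [0, 0, 6]].
An LDLᵀ factorisation of H has diagonal entries 28, 6/7, 6.
Counting signs: 3 positive.
H is positive definite, so the origin is a strict local minimum.

local minimum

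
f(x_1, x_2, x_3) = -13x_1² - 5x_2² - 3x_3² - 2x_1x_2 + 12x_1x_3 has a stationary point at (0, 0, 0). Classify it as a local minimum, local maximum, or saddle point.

local maximum

The Hessian at the origin is H = [[-26, -2, 12], [-2, -10, 0], [12, 0, -6]].
Row-reducing H symmetrically gives the diagonal entries -26, -128/13, -3/8.
That gives 3 negative pivots.
H is negative definite, so the origin is a strict local maximum.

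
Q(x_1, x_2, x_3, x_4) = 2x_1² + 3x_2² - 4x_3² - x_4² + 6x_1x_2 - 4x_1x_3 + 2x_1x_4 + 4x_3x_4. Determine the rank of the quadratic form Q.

The associated matrix is A = [[2, 3, -2, 1], [3, 3, 0, 0], [-2, 0, -4, 2], [1, 0, 2, -1]].
Row-reducing A symmetrically gives the diagonal entries 2, -3/2, 0, 0.
That gives 1 positive, 1 negative, 2 zero pivots.
The rank is the number of nonzero pivots: 2.

2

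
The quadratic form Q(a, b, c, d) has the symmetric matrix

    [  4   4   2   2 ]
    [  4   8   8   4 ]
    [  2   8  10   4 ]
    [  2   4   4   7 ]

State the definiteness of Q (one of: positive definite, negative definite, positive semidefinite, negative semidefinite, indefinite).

positive semidefinite

Congruent diagonalization of A (simultaneous row and column reduction) yields pivots 4, 4, 0, 5.
Counting signs: 3 positive, 1 zero.
Hence Q is positive semidefinite.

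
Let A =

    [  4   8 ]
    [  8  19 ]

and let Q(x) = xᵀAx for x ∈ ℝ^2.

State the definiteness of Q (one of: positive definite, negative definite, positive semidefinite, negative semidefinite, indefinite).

Row-reducing A symmetrically gives the diagonal entries 4, 3.
That gives 2 positive pivots.
Hence Q is positive definite.

positive definite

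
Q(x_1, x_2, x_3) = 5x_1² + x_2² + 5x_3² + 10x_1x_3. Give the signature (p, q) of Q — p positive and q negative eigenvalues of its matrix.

(2, 0)

Write A = [[5, 0, 5], [0, 1, 0], [5, 0, 5]].
Congruent diagonalization of A (simultaneous row and column reduction) yields pivots 5, 1, 0.
Counting signs: 2 positive, 1 zero.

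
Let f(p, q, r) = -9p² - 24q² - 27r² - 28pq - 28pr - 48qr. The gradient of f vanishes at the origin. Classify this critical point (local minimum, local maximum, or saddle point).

local maximum

The Hessian at the origin is H = [[-18, -28, -28], [-28, -48, -48], [-28, -48, -54]].
Symmetric row and column elimination reduces H to a congruent diagonal form with pivots -18, -40/9, -6.
Counting signs: 3 negative.
H is negative definite, so the origin is a strict local maximum.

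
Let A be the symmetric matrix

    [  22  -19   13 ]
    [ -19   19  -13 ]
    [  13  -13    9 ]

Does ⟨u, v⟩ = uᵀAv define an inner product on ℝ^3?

Symmetric row and column elimination reduces A to a congruent diagonal form with pivots 22, 57/22, 2/19.
So there are 3 positive pivots.
Hence Q is positive definite.
⟨·,·⟩ is an inner product exactly when A is positive definite.

yes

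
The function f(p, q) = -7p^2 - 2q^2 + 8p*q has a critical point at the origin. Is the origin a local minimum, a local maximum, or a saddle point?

The Hessian at the origin is H = [[-14, 8], [8, -4]].
det H = -14·-4 − (8)² = -8 < 0, so H is indefinite.
Therefore the origin is a saddle point.

saddle point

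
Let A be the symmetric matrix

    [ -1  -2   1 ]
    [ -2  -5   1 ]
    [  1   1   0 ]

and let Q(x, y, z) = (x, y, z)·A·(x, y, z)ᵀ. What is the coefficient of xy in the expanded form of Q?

The coefficient of xy is A[1,2] + A[2,1] = 2·(-2) = -4.

-4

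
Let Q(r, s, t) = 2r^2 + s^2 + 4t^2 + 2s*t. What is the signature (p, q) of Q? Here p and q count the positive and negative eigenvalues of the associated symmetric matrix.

(3, 0)

The symmetric matrix is A = [[2, 0, 0], [0, 1, 1], [0, 1, 4]].
Congruent diagonalization of A (simultaneous row and column reduction) yields pivots 2, 1, 3.
So there are 3 positive pivots.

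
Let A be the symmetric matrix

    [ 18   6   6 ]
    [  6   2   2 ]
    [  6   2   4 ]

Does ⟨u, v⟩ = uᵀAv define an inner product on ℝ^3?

Congruent diagonalization of A (simultaneous row and column reduction) yields pivots 18, 0, 2.
That gives 2 positive, 1 zero pivots.
Hence Q is positive semidefinite.
⟨·,·⟩ is an inner product exactly when A is positive definite.

no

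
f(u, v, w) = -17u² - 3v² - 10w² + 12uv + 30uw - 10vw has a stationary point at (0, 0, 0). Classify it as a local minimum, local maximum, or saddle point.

The Hessian at the origin is H = [[-34, 12, 30], [12, -6, -10], [30, -10, -20]].
Congruent diagonalization of H (simultaneous row and column reduction) yields pivots -34, -30/17, 20/3.
Counting signs: 1 positive, 2 negative.
H is indefinite, so the origin is a saddle point.

saddle point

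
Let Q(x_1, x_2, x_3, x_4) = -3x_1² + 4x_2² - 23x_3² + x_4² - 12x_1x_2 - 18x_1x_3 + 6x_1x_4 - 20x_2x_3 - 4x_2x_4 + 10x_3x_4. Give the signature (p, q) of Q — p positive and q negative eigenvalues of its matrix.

(1, 1)

The associated matrix is A = [[-3, -6, -9, 3], [-6, 4, -10, -2], [-9, -10, -23, 5], [3, -2, 5, 1]].
Congruent diagonalization of A (simultaneous row and column reduction) yields pivots -3, 16, 0, 0.
So there are 1 positive, 1 negative, 2 zero pivots.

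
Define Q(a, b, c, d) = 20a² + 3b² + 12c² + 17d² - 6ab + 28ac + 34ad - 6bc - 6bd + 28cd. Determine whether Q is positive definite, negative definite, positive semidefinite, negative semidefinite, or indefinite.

The symmetric matrix of Q is A = [[20, -3, 14, 17], [-3, 3, -3, -3], [14, -3, 12, 14], [17, -3, 14, 17]].
Leading principal minors: Δ_1 = 20, Δ_2 = 51, Δ_3 = 96, Δ_4 = 45.
All leading principal minors are positive, so by Sylvester's criterion Q is positive definite.

positive definite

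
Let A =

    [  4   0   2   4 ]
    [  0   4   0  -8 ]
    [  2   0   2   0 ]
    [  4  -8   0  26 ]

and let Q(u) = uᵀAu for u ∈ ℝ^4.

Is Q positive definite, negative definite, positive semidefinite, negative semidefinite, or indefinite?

positive definite

Leading principal minors: Δ_1 = 4, Δ_2 = 16, Δ_3 = 16, Δ_4 = 32.
All leading principal minors are positive, so by Sylvester's criterion Q is positive definite.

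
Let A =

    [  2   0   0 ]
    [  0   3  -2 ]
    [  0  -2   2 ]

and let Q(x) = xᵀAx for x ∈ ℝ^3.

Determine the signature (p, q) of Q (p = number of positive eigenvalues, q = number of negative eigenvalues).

(3, 0)

Congruent diagonalization of A (simultaneous row and column reduction) yields pivots 2, 3, 2/3.
That gives 3 positive pivots.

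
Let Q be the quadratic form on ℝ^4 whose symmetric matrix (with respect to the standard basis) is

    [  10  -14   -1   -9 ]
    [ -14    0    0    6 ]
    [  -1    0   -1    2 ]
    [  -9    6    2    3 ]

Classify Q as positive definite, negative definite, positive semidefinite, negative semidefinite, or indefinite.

indefinite

Congruent diagonalization of A (simultaneous row and column reduction) yields pivots 10, -98/5, -1, -20/49.
That gives 1 positive, 3 negative pivots.
Hence Q is indefinite.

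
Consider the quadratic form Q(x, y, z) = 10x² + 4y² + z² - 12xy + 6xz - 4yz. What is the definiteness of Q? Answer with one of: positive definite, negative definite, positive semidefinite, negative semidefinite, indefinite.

The associated matrix is A = [[10, -6, 3], [-6, 4, -2], [3, -2, 1]].
Applying the same elementary operations to the rows and columns of A produces a congruent diagonal matrix with entries 10, 2/5, 0.
That gives 2 positive, 1 zero pivots.
Hence Q is positive semidefinite.

positive semidefinite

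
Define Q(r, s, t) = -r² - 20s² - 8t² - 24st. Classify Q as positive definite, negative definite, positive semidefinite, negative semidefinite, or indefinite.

The symmetric matrix is A = [[-1, 0, 0], [0, -20, -12], [0, -12, -8]].
Row-reducing A symmetrically gives the diagonal entries -1, -20, -4/5.
Counting signs: 3 negative.
Hence Q is negative definite.

negative definite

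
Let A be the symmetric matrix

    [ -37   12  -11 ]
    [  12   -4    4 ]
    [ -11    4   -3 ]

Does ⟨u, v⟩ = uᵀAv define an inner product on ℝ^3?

Row-reducing A symmetrically gives the diagonal entries -37, -4/37, 2.
Counting signs: 1 positive, 2 negative.
Hence Q is indefinite.
⟨·,·⟩ is an inner product exactly when A is positive definite.

no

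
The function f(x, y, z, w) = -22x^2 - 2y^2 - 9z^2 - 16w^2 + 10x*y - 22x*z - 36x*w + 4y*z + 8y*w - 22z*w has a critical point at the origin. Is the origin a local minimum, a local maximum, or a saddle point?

local maximum

The Hessian at the origin is H = [[-44, 10, -22, -36], [10, -4, 4, 8], [-22, 4, -18, -22], [-36, 8, -22, -32]].
Congruent diagonalization of H (simultaneous row and column reduction) yields pivots -44, -19/11, -122/19, -10/61.
So there are 4 negative pivots.
H is negative definite, so the origin is a strict local maximum.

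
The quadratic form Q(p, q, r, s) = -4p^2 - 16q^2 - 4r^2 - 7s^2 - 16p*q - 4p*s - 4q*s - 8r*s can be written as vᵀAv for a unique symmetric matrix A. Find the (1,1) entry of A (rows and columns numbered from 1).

-4

The coefficient of p^2 in Q is -4, and that is exactly A[1,1].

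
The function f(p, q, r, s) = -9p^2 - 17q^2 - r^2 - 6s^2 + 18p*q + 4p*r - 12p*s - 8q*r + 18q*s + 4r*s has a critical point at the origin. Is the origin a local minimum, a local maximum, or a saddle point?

local maximum

The Hessian at the origin is H = [[-18, 18, 4, -12], [18, -34, -8, 18], [4, -8, -2, 4], [-12, 18, 4, -12]].
Row-reducing H symmetrically gives the diagonal entries -18, -16, -1/9, -3/2.
Counting signs: 4 negative.
H is negative definite, so the origin is a strict local maximum.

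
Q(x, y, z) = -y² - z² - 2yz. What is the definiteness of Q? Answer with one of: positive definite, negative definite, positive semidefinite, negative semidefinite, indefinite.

Write A = [[0, 0, 0], [0, -1, -1], [0, -1, -1]].
Row-reducing A symmetrically gives the diagonal entries 0, -1, 0.
That gives 1 negative, 2 zero pivots.
Hence Q is negative semidefinite.

negative semidefinite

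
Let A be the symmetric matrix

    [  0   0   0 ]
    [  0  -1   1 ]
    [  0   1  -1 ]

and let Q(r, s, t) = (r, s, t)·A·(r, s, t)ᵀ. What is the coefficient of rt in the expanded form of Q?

0

The coefficient of rt is A[1,3] + A[3,1] = 2·0 = 0.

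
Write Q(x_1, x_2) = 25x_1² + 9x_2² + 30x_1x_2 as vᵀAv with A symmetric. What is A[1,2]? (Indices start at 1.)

The coefficient of x_1·x_2 in Q is 30. For a symmetric A this equals A[1,2] + A[2,1] = 2·A[1,2].
So A[1,2] = 30/2 = 15.

15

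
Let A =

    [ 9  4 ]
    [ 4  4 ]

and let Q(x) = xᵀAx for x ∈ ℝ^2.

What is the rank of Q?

2

An LDLᵀ factorisation of A has diagonal entries 9, 20/9.
So there are 2 positive pivots.
The rank is the number of nonzero pivots: 2.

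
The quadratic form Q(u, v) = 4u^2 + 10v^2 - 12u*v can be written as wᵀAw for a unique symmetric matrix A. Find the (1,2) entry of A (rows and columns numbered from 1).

The coefficient of u·v in Q is -12. For a symmetric A this equals A[1,2] + A[2,1] = 2·A[1,2].
So A[1,2] = -12/2 = -6.

-6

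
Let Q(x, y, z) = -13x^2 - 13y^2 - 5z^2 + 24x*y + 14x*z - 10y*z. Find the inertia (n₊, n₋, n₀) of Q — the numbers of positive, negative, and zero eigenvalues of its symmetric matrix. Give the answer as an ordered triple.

The associated matrix is A = [[-13, 12, 7], [12, -13, -5], [7, -5, -5]].
Row-reducing A symmetrically gives the diagonal entries -13, -25/13, -3/25.
Counting signs: 3 negative.

(0, 3, 0)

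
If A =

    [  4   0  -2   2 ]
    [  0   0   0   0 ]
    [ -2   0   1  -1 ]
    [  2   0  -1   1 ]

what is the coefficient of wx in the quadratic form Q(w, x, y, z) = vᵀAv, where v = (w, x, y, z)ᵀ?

0

The coefficient of wx is A[1,2] + A[2,1] = 2·0 = 0.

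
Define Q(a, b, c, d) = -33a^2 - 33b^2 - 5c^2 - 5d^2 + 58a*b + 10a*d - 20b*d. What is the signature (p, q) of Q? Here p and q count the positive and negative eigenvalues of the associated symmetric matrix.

The symmetric matrix is A = [[-33, 29, 0, 5], [29, -33, 0, -10], [0, 0, -5, 0], [5, -10, 0, -5]].
Symmetric row and column elimination reduces A to a congruent diagonal form with pivots -33, -248/33, -5, -15/248.
That gives 4 negative pivots.

(0, 4)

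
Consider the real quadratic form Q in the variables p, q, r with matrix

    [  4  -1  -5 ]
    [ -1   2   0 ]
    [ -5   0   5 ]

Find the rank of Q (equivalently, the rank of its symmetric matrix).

Congruent diagonalization of A (simultaneous row and column reduction) yields pivots 4, 7/4, -15/7.
That gives 2 positive, 1 negative pivots.
The rank is the number of nonzero pivots: 3.

3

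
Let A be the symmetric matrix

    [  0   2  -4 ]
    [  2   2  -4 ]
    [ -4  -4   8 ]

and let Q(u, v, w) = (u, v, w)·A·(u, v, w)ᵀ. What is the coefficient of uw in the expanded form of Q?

-8

The coefficient of uw is A[1,3] + A[3,1] = 2·(-4) = -8.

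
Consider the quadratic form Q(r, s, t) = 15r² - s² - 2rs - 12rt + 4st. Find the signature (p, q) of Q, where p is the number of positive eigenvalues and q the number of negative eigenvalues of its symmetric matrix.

(1, 1)

The symmetric matrix is A = [[15, -1, -6], [-1, -1, 2], [-6, 2, 0]].
Applying the same elementary operations to the rows and columns of A produces a congruent diagonal matrix with entries 15, -16/15, 0.
So there are 1 positive, 1 negative, 1 zero pivots.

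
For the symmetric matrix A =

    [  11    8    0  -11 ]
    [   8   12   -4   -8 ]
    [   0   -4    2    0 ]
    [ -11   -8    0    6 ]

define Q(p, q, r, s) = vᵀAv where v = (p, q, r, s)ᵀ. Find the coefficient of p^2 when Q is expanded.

The coefficient of p^2 is the diagonal entry A[1,1] = 11.

11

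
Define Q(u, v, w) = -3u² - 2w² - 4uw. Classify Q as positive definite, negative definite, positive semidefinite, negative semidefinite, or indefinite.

negative semidefinite

Write A = [[-3, 0, -2], [0, 0, 0], [-2, 0, -2]].
Symmetric row and column elimination reduces A to a congruent diagonal form with pivots -3, 0, -2/3.
Counting signs: 2 negative, 1 zero.
Hence Q is negative semidefinite.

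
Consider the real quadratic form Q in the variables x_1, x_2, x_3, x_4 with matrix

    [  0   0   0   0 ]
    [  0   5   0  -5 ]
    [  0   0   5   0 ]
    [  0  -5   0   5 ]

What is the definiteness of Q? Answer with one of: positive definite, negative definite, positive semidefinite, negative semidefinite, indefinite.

Congruent diagonalization of A (simultaneous row and column reduction) yields pivots 0, 5, 5, 0.
Counting signs: 2 positive, 2 zero.
Hence Q is positive semidefinite.

positive semidefinite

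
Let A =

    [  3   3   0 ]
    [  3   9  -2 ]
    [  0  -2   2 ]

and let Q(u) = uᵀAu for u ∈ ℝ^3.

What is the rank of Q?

3

Symmetric row and column elimination reduces A to a congruent diagonal form with pivots 3, 6, 4/3.
That gives 3 positive pivots.
The rank is the number of nonzero pivots: 3.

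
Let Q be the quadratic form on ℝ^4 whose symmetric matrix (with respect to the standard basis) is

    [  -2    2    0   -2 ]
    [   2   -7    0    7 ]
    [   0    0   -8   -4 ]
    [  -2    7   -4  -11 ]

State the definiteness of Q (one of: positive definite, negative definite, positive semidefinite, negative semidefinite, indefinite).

Leading principal minors: Δ_1 = -2, Δ_2 = 10, Δ_3 = -80, Δ_4 = 160.
The signs alternate starting with Δ_1 < 0, so by Sylvester's criterion Q is negative definite.

negative definite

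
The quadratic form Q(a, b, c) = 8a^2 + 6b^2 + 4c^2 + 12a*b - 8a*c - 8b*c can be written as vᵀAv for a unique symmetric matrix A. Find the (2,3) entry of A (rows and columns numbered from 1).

-4

The coefficient of b·c in Q is -8. For a symmetric A this equals A[2,3] + A[3,2] = 2·A[2,3].
So A[2,3] = -8/2 = -4.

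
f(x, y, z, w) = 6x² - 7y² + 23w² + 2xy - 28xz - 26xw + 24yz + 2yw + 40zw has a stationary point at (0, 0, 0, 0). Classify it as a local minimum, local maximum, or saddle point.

saddle point

The Hessian at the origin is H = [[12, 2, -28, -26], [2, -14, 24, 2], [-28, 24, 0, 40], [-26, 2, 40, 46]].
Congruent diagonalization of H (simultaneous row and column reduction) yields pivots 12, -43/3, -8, 20/43.
Counting signs: 2 positive, 2 negative.
H is indefinite, so the origin is a saddle point.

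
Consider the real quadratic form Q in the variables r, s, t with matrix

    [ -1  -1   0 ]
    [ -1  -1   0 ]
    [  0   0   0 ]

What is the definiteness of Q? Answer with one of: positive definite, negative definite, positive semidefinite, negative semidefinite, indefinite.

Applying the same elementary operations to the rows and columns of A produces a congruent diagonal matrix with entries -1, 0, 0.
So there are 1 negative, 2 zero pivots.
Hence Q is negative semidefinite.

negative semidefinite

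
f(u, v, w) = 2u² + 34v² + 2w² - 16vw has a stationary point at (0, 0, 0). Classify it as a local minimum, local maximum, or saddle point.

local minimum

The Hessian at the origin is H = [[4, 0, 0], [0, 68, -16], [0, -16, 4]].
Row-reducing H symmetrically gives the diagonal entries 4, 68, 4/17.
That gives 3 positive pivots.
H is positive definite, so the origin is a strict local minimum.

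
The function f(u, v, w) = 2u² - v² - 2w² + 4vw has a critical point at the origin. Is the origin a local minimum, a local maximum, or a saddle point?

saddle point

The Hessian at the origin is H = [[4, 0, 0], [0, -2, 4], [0, 4, -4]].
Congruent diagonalization of H (simultaneous row and column reduction) yields pivots 4, -2, 4.
That gives 2 positive, 1 negative pivots.
H is indefinite, so the origin is a saddle point.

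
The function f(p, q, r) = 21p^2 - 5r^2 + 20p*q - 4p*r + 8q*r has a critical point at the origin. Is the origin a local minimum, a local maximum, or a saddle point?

saddle point

The Hessian at the origin is H = [[42, 20, -4], [20, 0, 8], [-4, 8, -10]].
Applying the same elementary operations to the rows and columns of H produces a congruent diagonal matrix with entries 42, -200/21, -2/25.
So there are 1 positive, 2 negative pivots.
H is indefinite, so the origin is a saddle point.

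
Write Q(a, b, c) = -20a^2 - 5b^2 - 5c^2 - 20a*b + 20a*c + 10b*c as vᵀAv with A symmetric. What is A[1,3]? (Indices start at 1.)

The coefficient of a·c in Q is 20. For a symmetric A this equals A[1,3] + A[3,1] = 2·A[1,3].
So A[1,3] = 20/2 = 10.

10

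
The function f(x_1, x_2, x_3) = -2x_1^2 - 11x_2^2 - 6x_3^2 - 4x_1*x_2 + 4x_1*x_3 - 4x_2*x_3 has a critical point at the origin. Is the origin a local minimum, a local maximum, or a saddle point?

local maximum

The Hessian at the origin is H = [[-4, -4, 4], [-4, -22, -4], [4, -4, -12]].
Applying the same elementary operations to the rows and columns of H produces a congruent diagonal matrix with entries -4, -18, -40/9.
Counting signs: 3 negative.
H is negative definite, so the origin is a strict local maximum.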